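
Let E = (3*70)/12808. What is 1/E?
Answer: 6404/105 ≈ 60.990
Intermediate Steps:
E = 105/6404 (E = 210*(1/12808) = 105/6404 ≈ 0.016396)
1/E = 1/(105/6404) = 6404/105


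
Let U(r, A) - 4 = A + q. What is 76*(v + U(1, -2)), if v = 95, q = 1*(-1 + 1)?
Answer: 7372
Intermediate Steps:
q = 0 (q = 1*0 = 0)
U(r, A) = 4 + A (U(r, A) = 4 + (A + 0) = 4 + A)
76*(v + U(1, -2)) = 76*(95 + (4 - 2)) = 76*(95 + 2) = 76*97 = 7372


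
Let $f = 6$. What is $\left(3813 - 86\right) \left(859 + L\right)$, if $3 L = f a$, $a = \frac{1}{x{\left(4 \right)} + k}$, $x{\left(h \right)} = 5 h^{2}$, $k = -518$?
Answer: $\frac{701123240}{219} \approx 3.2015 \cdot 10^{6}$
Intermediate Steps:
$a = - \frac{1}{438}$ ($a = \frac{1}{5 \cdot 4^{2} - 518} = \frac{1}{5 \cdot 16 - 518} = \frac{1}{80 - 518} = \frac{1}{-438} = - \frac{1}{438} \approx -0.0022831$)
$L = - \frac{1}{219}$ ($L = \frac{6 \left(- \frac{1}{438}\right)}{3} = \frac{1}{3} \left(- \frac{1}{73}\right) = - \frac{1}{219} \approx -0.0045662$)
$\left(3813 - 86\right) \left(859 + L\right) = \left(3813 - 86\right) \left(859 - \frac{1}{219}\right) = 3727 \cdot \frac{188120}{219} = \frac{701123240}{219}$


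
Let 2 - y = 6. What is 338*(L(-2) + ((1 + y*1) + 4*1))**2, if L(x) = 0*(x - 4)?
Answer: 338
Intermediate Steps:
y = -4 (y = 2 - 1*6 = 2 - 6 = -4)
L(x) = 0 (L(x) = 0*(-4 + x) = 0)
338*(L(-2) + ((1 + y*1) + 4*1))**2 = 338*(0 + ((1 - 4*1) + 4*1))**2 = 338*(0 + ((1 - 4) + 4))**2 = 338*(0 + (-3 + 4))**2 = 338*(0 + 1)**2 = 338*1**2 = 338*1 = 338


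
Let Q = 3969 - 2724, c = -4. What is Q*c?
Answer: -4980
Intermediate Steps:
Q = 1245
Q*c = 1245*(-4) = -4980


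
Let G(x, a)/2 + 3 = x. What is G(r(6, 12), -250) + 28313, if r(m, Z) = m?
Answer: 28319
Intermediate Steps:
G(x, a) = -6 + 2*x
G(r(6, 12), -250) + 28313 = (-6 + 2*6) + 28313 = (-6 + 12) + 28313 = 6 + 28313 = 28319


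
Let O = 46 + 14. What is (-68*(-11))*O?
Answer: 44880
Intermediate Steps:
O = 60
(-68*(-11))*O = -68*(-11)*60 = 748*60 = 44880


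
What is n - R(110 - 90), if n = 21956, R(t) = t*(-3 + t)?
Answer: 21616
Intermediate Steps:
n - R(110 - 90) = 21956 - (110 - 90)*(-3 + (110 - 90)) = 21956 - 20*(-3 + 20) = 21956 - 20*17 = 21956 - 1*340 = 21956 - 340 = 21616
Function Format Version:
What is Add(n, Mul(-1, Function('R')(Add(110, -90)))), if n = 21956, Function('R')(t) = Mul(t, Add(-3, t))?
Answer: 21616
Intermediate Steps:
Add(n, Mul(-1, Function('R')(Add(110, -90)))) = Add(21956, Mul(-1, Mul(Add(110, -90), Add(-3, Add(110, -90))))) = Add(21956, Mul(-1, Mul(20, Add(-3, 20)))) = Add(21956, Mul(-1, Mul(20, 17))) = Add(21956, Mul(-1, 340)) = Add(21956, -340) = 21616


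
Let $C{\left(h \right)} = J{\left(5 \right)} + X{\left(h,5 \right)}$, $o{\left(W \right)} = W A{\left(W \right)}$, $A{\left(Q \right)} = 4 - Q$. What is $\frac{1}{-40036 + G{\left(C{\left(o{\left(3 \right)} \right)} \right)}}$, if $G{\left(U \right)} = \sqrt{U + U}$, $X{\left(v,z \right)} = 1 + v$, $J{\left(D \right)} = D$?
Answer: $- \frac{20018}{801440639} - \frac{3 \sqrt{2}}{1602881278} \approx -2.498 \cdot 10^{-5}$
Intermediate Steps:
$o{\left(W \right)} = W \left(4 - W\right)$
$C{\left(h \right)} = 6 + h$ ($C{\left(h \right)} = 5 + \left(1 + h\right) = 6 + h$)
$G{\left(U \right)} = \sqrt{2} \sqrt{U}$ ($G{\left(U \right)} = \sqrt{2 U} = \sqrt{2} \sqrt{U}$)
$\frac{1}{-40036 + G{\left(C{\left(o{\left(3 \right)} \right)} \right)}} = \frac{1}{-40036 + \sqrt{2} \sqrt{6 + 3 \left(4 - 3\right)}} = \frac{1}{-40036 + \sqrt{2} \sqrt{6 + 3 \cdot 1}} = \frac{1}{-40036 + \sqrt{2} \sqrt{6 + 3}} = \frac{1}{-40036 + \sqrt{2} \sqrt{9}} = \frac{1}{-40036 + \sqrt{2} \cdot 3} = \frac{1}{-40036 + 3 \sqrt{2}}$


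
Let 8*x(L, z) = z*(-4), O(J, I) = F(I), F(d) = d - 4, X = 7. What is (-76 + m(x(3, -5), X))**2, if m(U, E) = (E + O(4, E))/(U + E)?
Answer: 2027776/361 ≈ 5617.1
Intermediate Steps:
F(d) = -4 + d
O(J, I) = -4 + I
x(L, z) = -z/2 (x(L, z) = (z*(-4))/8 = (-4*z)/8 = -z/2)
m(U, E) = (-4 + 2*E)/(E + U) (m(U, E) = (E + (-4 + E))/(U + E) = (-4 + 2*E)/(E + U))
(-76 + m(x(3, -5), X))**2 = (-76 + 2*(-2 + 7)/(7 - 1/2*(-5)))**2 = (-76 + 2*5/(7 + 5/2))**2 = (-76 + 2*5/(19/2))**2 = (-76 + 2*(2/19)*5)**2 = (-76 + 20/19)**2 = (-1424/19)**2 = 2027776/361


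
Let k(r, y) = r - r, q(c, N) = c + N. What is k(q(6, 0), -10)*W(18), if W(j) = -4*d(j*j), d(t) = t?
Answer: 0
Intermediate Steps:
q(c, N) = N + c
k(r, y) = 0
W(j) = -4*j² (W(j) = -4*j*j = -4*j²)
k(q(6, 0), -10)*W(18) = 0*(-4*18²) = 0*(-4*324) = 0*(-1296) = 0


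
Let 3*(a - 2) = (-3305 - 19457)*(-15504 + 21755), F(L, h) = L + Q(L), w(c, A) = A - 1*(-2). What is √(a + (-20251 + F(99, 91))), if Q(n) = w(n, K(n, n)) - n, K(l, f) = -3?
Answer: 2*I*√106759509/3 ≈ 6888.3*I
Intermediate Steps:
w(c, A) = 2 + A (w(c, A) = A + 2 = 2 + A)
Q(n) = -1 - n (Q(n) = (2 - 3) - n = -1 - n)
F(L, h) = -1 (F(L, h) = L + (-1 - L) = -1)
a = -142285256/3 (a = 2 + ((-3305 - 19457)*(-15504 + 21755))/3 = 2 + (-22762*6251)/3 = 2 + (⅓)*(-142285262) = 2 - 142285262/3 = -142285256/3 ≈ -4.7428e+7)
√(a + (-20251 + F(99, 91))) = √(-142285256/3 + (-20251 - 1)) = √(-142285256/3 - 20252) = √(-142346012/3) = 2*I*√106759509/3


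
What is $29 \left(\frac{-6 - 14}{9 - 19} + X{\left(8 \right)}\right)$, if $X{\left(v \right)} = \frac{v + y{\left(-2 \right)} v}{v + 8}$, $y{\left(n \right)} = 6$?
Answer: $\frac{319}{2} \approx 159.5$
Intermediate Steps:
$X{\left(v \right)} = \frac{7 v}{8 + v}$ ($X{\left(v \right)} = \frac{v + 6 v}{v + 8} = \frac{7 v}{8 + v}$)
$29 \left(\frac{-6 - 14}{9 - 19} + X{\left(8 \right)}\right) = 29 \left(\frac{-6 - 14}{9 - 19} + 7 \cdot 8 \frac{1}{8 + 8}\right) = 29 \left(- \frac{20}{-10} + 7 \cdot 8 \cdot \frac{1}{16}\right) = 29 \left(\left(-20\right) \left(- \frac{1}{10}\right) + 7 \cdot 8 \cdot \frac{1}{16}\right) = 29 \left(2 + \frac{7}{2}\right) = 29 \cdot \frac{11}{2} = \frac{319}{2}$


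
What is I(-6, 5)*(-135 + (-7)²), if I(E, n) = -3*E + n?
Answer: -1978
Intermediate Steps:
I(E, n) = n - 3*E
I(-6, 5)*(-135 + (-7)²) = (5 - 3*(-6))*(-135 + (-7)²) = (5 + 18)*(-135 + 49) = 23*(-86) = -1978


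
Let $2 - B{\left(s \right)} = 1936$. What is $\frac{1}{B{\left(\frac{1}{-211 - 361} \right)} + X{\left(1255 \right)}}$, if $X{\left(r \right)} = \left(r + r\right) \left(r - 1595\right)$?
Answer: $- \frac{1}{855334} \approx -1.1691 \cdot 10^{-6}$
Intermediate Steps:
$B{\left(s \right)} = -1934$ ($B{\left(s \right)} = 2 - 1936 = -1934$)
$X{\left(r \right)} = 2 r \left(-1595 + r\right)$
$\frac{1}{B{\left(\frac{1}{-211 - 361} \right)} + X{\left(1255 \right)}} = \frac{1}{-1934 + 2 \cdot 1255 \left(-1595 + 1255\right)} = \frac{1}{-1934 + 2 \cdot 1255 \left(-340\right)} = \frac{1}{-1934 - 853400} = \frac{1}{-855334} = - \frac{1}{855334}$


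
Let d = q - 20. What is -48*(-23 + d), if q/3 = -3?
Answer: 2496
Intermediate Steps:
q = -9 (q = 3*(-3) = -9)
d = -29 (d = -9 - 20 = -29)
-48*(-23 + d) = -48*(-23 - 29) = -48*(-52) = 2496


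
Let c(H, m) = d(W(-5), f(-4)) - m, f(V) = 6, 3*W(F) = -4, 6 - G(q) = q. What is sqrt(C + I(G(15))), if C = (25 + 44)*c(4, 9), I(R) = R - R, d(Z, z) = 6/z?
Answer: 2*I*sqrt(138) ≈ 23.495*I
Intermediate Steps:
G(q) = 6 - q
W(F) = -4/3 (W(F) = (1/3)*(-4) = -4/3)
c(H, m) = 1 - m (c(H, m) = 6/6 - m = 6*(1/6) - m = 1 - m)
I(R) = 0
C = -552 (C = (25 + 44)*(1 - 1*9) = 69*(1 - 9) = 69*(-8) = -552)
sqrt(C + I(G(15))) = sqrt(-552 + 0) = sqrt(-552) = 2*I*sqrt(138)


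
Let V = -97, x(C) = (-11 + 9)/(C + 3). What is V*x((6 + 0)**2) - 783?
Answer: -30343/39 ≈ -778.03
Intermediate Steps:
x(C) = -2/(3 + C)
V*x((6 + 0)**2) - 783 = -(-194)/(3 + (6 + 0)**2) - 783 = -(-194)/(3 + 6**2) - 783 = -(-194)/(3 + 36) - 783 = -(-194)/39 - 783 = -97*(-2/39) - 783 = 194/39 - 783 = -30343/39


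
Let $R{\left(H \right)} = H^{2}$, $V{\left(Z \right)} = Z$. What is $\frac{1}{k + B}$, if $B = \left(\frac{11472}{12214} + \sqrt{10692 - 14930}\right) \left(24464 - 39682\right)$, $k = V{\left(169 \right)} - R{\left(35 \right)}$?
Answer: $- \frac{71558345010}{4576634261054330911} + \frac{283781071441 i \sqrt{4238}}{18306537044217323644} \approx -1.5636 \cdot 10^{-8} + 1.0092 \cdot 10^{-6} i$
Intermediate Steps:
$k = -1056$ ($k = 169 - 35^{2} = 169 - 1225 = -1056$)
$B = - \frac{87290448}{6107} - 15218 i \sqrt{4238}$ ($B = \left(11472 \cdot \frac{1}{12214} + \sqrt{-4238}\right) \left(-15218\right) = \left(\frac{5736}{6107} + i \sqrt{4238}\right) \left(-15218\right) = - \frac{87290448}{6107} - 15218 i \sqrt{4238} \approx -14294.0 - 9.9069 \cdot 10^{5} i$)
$\frac{1}{k + B} = \frac{1}{-1056 - \left(\frac{87290448}{6107} + 15218 i \sqrt{4238}\right)} = \frac{1}{- \frac{93739440}{6107} - 15218 i \sqrt{4238}}$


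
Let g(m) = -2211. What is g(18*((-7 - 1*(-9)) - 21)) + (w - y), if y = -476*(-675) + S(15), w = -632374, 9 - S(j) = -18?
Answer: -955912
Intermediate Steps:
S(j) = 27 (S(j) = 9 - 1*(-18) = 9 + 18 = 27)
y = 321327 (y = -476*(-675) + 27 = 321300 + 27 = 321327)
g(18*((-7 - 1*(-9)) - 21)) + (w - y) = -2211 + (-632374 - 1*321327) = -2211 + (-632374 - 321327) = -2211 - 953701 = -955912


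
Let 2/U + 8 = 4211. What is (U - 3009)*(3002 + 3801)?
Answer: -86036350475/4203 ≈ -2.0470e+7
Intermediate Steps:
U = 2/4203 (U = 2/(-8 + 4211) = 2/4203 ≈ 0.00047585)
(U - 3009)*(3002 + 3801) = (2/4203 - 3009)*(3002 + 3801) = -12646825/4203*6803 = -86036350475/4203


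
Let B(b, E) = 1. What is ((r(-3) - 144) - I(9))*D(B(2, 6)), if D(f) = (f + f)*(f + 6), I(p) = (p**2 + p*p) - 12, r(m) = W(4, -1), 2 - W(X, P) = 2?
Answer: -4116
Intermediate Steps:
W(X, P) = 0 (W(X, P) = 2 - 1*2 = 2 - 2 = 0)
r(m) = 0
I(p) = -12 + 2*p**2 (I(p) = (p**2 + p**2) - 12 = 2*p**2 - 12 = -12 + 2*p**2)
D(f) = 2*f*(6 + f) (D(f) = (2*f)*(6 + f) = 2*f*(6 + f))
((r(-3) - 144) - I(9))*D(B(2, 6)) = ((0 - 144) - (-12 + 2*9**2))*(2*1*(6 + 1)) = (-144 - (-12 + 2*81))*(2*1*7) = (-144 - (-12 + 162))*14 = (-144 - 1*150)*14 = (-144 - 150)*14 = -294*14 = -4116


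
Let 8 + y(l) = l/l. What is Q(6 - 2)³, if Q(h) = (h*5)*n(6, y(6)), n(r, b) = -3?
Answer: -216000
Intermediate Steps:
y(l) = -7 (y(l) = -8 + l/l = -8 + 1 = -7)
Q(h) = -15*h (Q(h) = (h*5)*(-3) = (5*h)*(-3) = -15*h)
Q(6 - 2)³ = (-15*(6 - 2))³ = (-15*4)³ = (-60)³ = -216000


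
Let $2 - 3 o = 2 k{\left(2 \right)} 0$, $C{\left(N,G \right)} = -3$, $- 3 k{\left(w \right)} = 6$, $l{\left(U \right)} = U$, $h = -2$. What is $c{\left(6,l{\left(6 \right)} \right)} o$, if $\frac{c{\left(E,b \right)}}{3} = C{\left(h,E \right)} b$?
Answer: $-36$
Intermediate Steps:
$k{\left(w \right)} = -2$ ($k{\left(w \right)} = \left(- \frac{1}{3}\right) 6 = -2$)
$c{\left(E,b \right)} = - 9 b$ ($c{\left(E,b \right)} = 3 \left(- 3 b\right) = - 9 b$)
$o = \frac{2}{3}$ ($o = \frac{2}{3} - \frac{2 \left(-2\right) 0}{3} = \frac{2}{3} - \frac{\left(-4\right) 0}{3} = \frac{2}{3} - 0 = \frac{2}{3} + 0 = \frac{2}{3} \approx 0.66667$)
$c{\left(6,l{\left(6 \right)} \right)} o = \left(-9\right) 6 \cdot \frac{2}{3} = \left(-54\right) \frac{2}{3} = -36$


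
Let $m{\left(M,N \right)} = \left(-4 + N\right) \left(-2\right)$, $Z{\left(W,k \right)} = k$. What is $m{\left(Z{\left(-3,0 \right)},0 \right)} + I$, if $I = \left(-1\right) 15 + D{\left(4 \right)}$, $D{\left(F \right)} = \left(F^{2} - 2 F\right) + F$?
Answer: $5$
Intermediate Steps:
$D{\left(F \right)} = F^{2} - F$
$I = -3$ ($I = \left(-1\right) 15 + 4 \left(-1 + 4\right) = -15 + 4 \cdot 3 = -15 + 12 = -3$)
$m{\left(M,N \right)} = 8 - 2 N$
$m{\left(Z{\left(-3,0 \right)},0 \right)} + I = \left(8 - 0\right) - 3 = \left(8 + 0\right) - 3 = 8 - 3 = 5$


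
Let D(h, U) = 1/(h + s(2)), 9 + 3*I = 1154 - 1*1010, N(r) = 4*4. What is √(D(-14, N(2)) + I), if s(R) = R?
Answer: 7*√33/6 ≈ 6.7020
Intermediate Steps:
N(r) = 16
I = 45 (I = -3 + (1154 - 1*1010)/3 = -3 + (1154 - 1010)/3 = -3 + (⅓)*144 = -3 + 48 = 45)
D(h, U) = 1/(2 + h) (D(h, U) = 1/(h + 2) = 1/(2 + h))
√(D(-14, N(2)) + I) = √(1/(2 - 14) + 45) = √(1/(-12) + 45) = √(-1/12 + 45) = √(539/12) = 7*√33/6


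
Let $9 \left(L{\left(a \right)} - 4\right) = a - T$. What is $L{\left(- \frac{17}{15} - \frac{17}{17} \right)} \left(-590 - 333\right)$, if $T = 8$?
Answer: $- \frac{358124}{135} \approx -2652.8$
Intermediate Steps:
$L{\left(a \right)} = \frac{28}{9} + \frac{a}{9}$ ($L{\left(a \right)} = 4 + \frac{a - 8}{9} = 4 + \frac{-8 + a}{9} = 4 + \left(- \frac{8}{9} + \frac{a}{9}\right) = \frac{28}{9} + \frac{a}{9}$)
$L{\left(- \frac{17}{15} - \frac{17}{17} \right)} \left(-590 - 333\right) = \left(\frac{28}{9} + \frac{- \frac{17}{15} - \frac{17}{17}}{9}\right) \left(-590 - 333\right) = \left(\frac{28}{9} + \frac{\left(-17\right) \frac{1}{15} - 1}{9}\right) \left(-923\right) = \left(\frac{28}{9} + \frac{- \frac{17}{15} - 1}{9}\right) \left(-923\right) = \left(\frac{28}{9} + \frac{1}{9} \left(- \frac{32}{15}\right)\right) \left(-923\right) = \left(\frac{28}{9} - \frac{32}{135}\right) \left(-923\right) = \frac{388}{135} \left(-923\right) = - \frac{358124}{135}$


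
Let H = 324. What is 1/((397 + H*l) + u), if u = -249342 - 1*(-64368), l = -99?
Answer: -1/216653 ≈ -4.6157e-6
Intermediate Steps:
u = -184974 (u = -249342 + 64368 = -184974)
1/((397 + H*l) + u) = 1/((397 + 324*(-99)) - 184974) = 1/((397 - 32076) - 184974) = 1/(-31679 - 184974) = 1/(-216653) = -1/216653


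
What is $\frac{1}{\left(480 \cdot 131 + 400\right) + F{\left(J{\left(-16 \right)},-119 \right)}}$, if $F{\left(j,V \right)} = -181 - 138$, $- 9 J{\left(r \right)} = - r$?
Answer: $\frac{1}{62961} \approx 1.5883 \cdot 10^{-5}$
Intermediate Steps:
$J{\left(r \right)} = \frac{r}{9}$ ($J{\left(r \right)} = - \frac{\left(-1\right) r}{9} = \frac{r}{9}$)
$F{\left(j,V \right)} = -319$
$\frac{1}{\left(480 \cdot 131 + 400\right) + F{\left(J{\left(-16 \right)},-119 \right)}} = \frac{1}{\left(480 \cdot 131 + 400\right) - 319} = \frac{1}{\left(62880 + 400\right) - 319} = \frac{1}{63280 - 319} = \frac{1}{62961}$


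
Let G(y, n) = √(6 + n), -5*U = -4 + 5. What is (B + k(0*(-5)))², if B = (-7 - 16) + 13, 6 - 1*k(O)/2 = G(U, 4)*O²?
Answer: 4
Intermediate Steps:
U = -⅕ (U = -(-4 + 5)/5 = -⅕*1 = -⅕ ≈ -0.20000)
k(O) = 12 - 2*√10*O² (k(O) = 12 - 2*√(6 + 4)*O² = 12 - 2*√10*O²)
B = -10 (B = -23 + 13 = -10)
(B + k(0*(-5)))² = (-10 + (12 - 2*√10*(0*(-5))²))² = (-10 + (12 - 2*√10*0²))² = (-10 + (12 - 2*√10*0))² = (-10 + (12 + 0))² = (-10 + 12)² = 2² = 4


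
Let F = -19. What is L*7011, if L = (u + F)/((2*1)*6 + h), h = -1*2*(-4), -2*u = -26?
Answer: -21033/10 ≈ -2103.3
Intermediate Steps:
u = 13 (u = -½*(-26) = 13)
h = 8 (h = -2*(-4) = 8)
L = -3/10 (L = (13 - 19)/((2*1)*6 + 8) = -6/(2*6 + 8) = -6/(12 + 8) = -6/20 = -6*1/20 = -3/10 ≈ -0.30000)
L*7011 = -3/10*7011 = -21033/10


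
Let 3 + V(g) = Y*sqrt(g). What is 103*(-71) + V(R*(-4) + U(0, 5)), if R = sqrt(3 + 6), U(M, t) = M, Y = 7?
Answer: -7316 + 14*I*sqrt(3) ≈ -7316.0 + 24.249*I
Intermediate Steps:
R = 3 (R = sqrt(9) = 3)
V(g) = -3 + 7*sqrt(g)
103*(-71) + V(R*(-4) + U(0, 5)) = 103*(-71) + (-3 + 7*sqrt(3*(-4) + 0)) = -7313 + (-3 + 7*sqrt(-12 + 0)) = -7313 + (-3 + 7*sqrt(-12)) = -7313 + (-3 + 7*(2*I*sqrt(3))) = -7313 + (-3 + 14*I*sqrt(3)) = -7316 + 14*I*sqrt(3)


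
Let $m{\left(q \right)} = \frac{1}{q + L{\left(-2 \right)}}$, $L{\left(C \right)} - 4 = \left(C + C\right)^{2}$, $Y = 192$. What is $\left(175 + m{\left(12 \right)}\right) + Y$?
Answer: $\frac{11745}{32} \approx 367.03$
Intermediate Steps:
$L{\left(C \right)} = 4 + 4 C^{2}$ ($L{\left(C \right)} = 4 + \left(C + C\right)^{2} = 4 + \left(2 C\right)^{2} = 4 + 4 C^{2}$)
$m{\left(q \right)} = \frac{1}{20 + q}$ ($m{\left(q \right)} = \frac{1}{q + \left(4 + 4 \left(-2\right)^{2}\right)} = \frac{1}{q + \left(4 + 4 \cdot 4\right)} = \frac{1}{q + \left(4 + 16\right)} = \frac{1}{q + 20} = \frac{1}{20 + q}$)
$\left(175 + m{\left(12 \right)}\right) + Y = \left(175 + \frac{1}{20 + 12}\right) + 192 = \left(175 + \frac{1}{32}\right) + 192 = \frac{5601}{32} + 192 = \frac{11745}{32}$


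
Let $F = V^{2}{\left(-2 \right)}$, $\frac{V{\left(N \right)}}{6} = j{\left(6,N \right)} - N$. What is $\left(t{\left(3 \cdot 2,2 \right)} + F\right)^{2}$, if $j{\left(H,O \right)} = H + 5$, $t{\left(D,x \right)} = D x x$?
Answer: $37307664$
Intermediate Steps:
$t{\left(D,x \right)} = D x^{2}$
$j{\left(H,O \right)} = 5 + H$
$V{\left(N \right)} = 66 - 6 N$ ($V{\left(N \right)} = 6 \left(\left(5 + 6\right) - N\right) = 6 \left(11 - N\right) = 66 - 6 N$)
$F = 6084$ ($F = \left(66 - -12\right)^{2} = \left(66 + 12\right)^{2} = 78^{2} = 6084$)
$\left(t{\left(3 \cdot 2,2 \right)} + F\right)^{2} = \left(3 \cdot 2 \cdot 2^{2} + 6084\right)^{2} = \left(6 \cdot 4 + 6084\right)^{2} = \left(24 + 6084\right)^{2} = 6108^{2} = 37307664$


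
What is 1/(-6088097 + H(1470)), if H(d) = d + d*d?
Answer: -1/3925727 ≈ -2.5473e-7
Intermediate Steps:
H(d) = d + d**2
1/(-6088097 + H(1470)) = 1/(-6088097 + 1470*(1 + 1470)) = 1/(-6088097 + 1470*1471) = 1/(-6088097 + 2162370) = 1/(-3925727) = -1/3925727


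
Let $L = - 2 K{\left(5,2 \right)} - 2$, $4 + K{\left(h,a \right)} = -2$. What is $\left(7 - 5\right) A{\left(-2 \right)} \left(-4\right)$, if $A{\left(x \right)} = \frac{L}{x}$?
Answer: $40$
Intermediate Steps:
$K{\left(h,a \right)} = -6$ ($K{\left(h,a \right)} = -4 - 2 = -6$)
$L = 10$ ($L = \left(-2\right) \left(-6\right) - 2 = 12 - 2 = 10$)
$A{\left(x \right)} = \frac{10}{x}$
$\left(7 - 5\right) A{\left(-2 \right)} \left(-4\right) = \left(7 - 5\right) \frac{10}{-2} \left(-4\right) = 2 \cdot 10 \left(- \frac{1}{2}\right) \left(-4\right) = 2 \left(\left(-5\right) \left(-4\right)\right) = 2 \cdot 20 = 40$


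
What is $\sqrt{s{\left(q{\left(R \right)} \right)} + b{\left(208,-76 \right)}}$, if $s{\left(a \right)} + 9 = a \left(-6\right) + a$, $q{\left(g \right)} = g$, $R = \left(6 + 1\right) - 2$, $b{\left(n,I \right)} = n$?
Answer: $\sqrt{174} \approx 13.191$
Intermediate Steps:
$R = 5$ ($R = 7 - 2 = 5$)
$s{\left(a \right)} = -9 - 5 a$ ($s{\left(a \right)} = -9 + \left(a \left(-6\right) + a\right) = -9 + \left(- 6 a + a\right) = -9 - 5 a$)
$\sqrt{s{\left(q{\left(R \right)} \right)} + b{\left(208,-76 \right)}} = \sqrt{\left(-9 - 25\right) + 208} = \sqrt{-34 + 208} = \sqrt{174}$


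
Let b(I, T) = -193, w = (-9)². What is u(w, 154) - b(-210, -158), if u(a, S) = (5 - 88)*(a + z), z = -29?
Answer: -4123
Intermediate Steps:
w = 81
u(a, S) = 2407 - 83*a (u(a, S) = (5 - 88)*(a - 29) = -83*(-29 + a) = 2407 - 83*a)
u(w, 154) - b(-210, -158) = (2407 - 83*81) - 1*(-193) = (2407 - 6723) + 193 = -4316 + 193 = -4123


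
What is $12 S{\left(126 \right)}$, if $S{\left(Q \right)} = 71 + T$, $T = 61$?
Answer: $1584$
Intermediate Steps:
$S{\left(Q \right)} = 132$ ($S{\left(Q \right)} = 71 + 61 = 132$)
$12 S{\left(126 \right)} = 12 \cdot 132 = 1584$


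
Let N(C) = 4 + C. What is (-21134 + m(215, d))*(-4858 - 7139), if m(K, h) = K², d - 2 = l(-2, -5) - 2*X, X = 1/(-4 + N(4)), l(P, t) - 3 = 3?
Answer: -301016727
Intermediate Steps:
l(P, t) = 6 (l(P, t) = 3 + 3 = 6)
X = ¼ (X = 1/(-4 + (4 + 4)) = 1/(-4 + 8) = 1/4 = ¼ ≈ 0.25000)
d = 15/2 (d = 2 + (6 - 2*¼) = 2 + (6 - ½) = 2 + 11/2 = 15/2 ≈ 7.5000)
(-21134 + m(215, d))*(-4858 - 7139) = (-21134 + 215²)*(-4858 - 7139) = (-21134 + 46225)*(-11997) = 25091*(-11997) = -301016727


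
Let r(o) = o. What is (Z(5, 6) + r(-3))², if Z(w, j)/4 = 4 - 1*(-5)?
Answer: 1089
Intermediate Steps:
Z(w, j) = 36 (Z(w, j) = 4*(4 - 1*(-5)) = 4*(4 + 5) = 4*9 = 36)
(Z(5, 6) + r(-3))² = (36 - 3)² = 33² = 1089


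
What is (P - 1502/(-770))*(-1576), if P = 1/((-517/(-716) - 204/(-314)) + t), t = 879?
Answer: -10654548676104/3463752215 ≈ -3076.0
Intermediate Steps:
P = 112412/98964349 (P = 1/((-517/(-716) - 204/(-314)) + 879) = 1/((-517*(-1/716) - 204*(-1/314)) + 879) = 1/((517/716 + 102/157) + 879) = 1/(154201/112412 + 879) = 1/(98964349/112412) = 112412/98964349 ≈ 0.0011359)
(P - 1502/(-770))*(-1576) = (112412/98964349 - 1502/(-770))*(-1576) = (112412/98964349 - 1502*(-1/770))*(-1576) = (112412/98964349 + 751/385)*(-1576) = (6760500429/3463752215)*(-1576) = -10654548676104/3463752215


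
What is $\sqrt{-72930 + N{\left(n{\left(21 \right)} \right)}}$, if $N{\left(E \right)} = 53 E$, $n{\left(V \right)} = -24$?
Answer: $i \sqrt{74202} \approx 272.4 i$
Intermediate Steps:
$\sqrt{-72930 + N{\left(n{\left(21 \right)} \right)}} = \sqrt{-72930 + 53 \left(-24\right)} = \sqrt{-72930 - 1272} = \sqrt{-74202} = i \sqrt{74202}$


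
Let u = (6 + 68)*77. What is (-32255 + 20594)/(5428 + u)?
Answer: -11661/11126 ≈ -1.0481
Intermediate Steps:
u = 5698 (u = 74*77 = 5698)
(-32255 + 20594)/(5428 + u) = (-32255 + 20594)/(5428 + 5698) = -11661/11126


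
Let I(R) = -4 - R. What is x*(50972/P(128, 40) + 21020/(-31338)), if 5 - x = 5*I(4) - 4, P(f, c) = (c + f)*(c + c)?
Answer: 383498423/2507040 ≈ 152.97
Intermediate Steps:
P(f, c) = 2*c*(c + f) (P(f, c) = (c + f)*(2*c) = 2*c*(c + f))
x = 49 (x = 5 - (5*(-4 - 1*4) - 4) = 5 - (5*(-4 - 4) - 4) = 5 - (5*(-8) - 4) = 5 - (-40 - 4) = 5 - 1*(-44) = 5 + 44 = 49)
x*(50972/P(128, 40) + 21020/(-31338)) = 49*(50972/((2*40*(40 + 128))) + 21020/(-31338)) = 49*(50972/((2*40*168)) + 21020*(-1/31338)) = 49*(50972/13440 - 10510/15669) = 49*(50972*(1/13440) - 10510/15669) = 49*(12743/3360 - 10510/15669) = 49*(54785489/17549280) = 383498423/2507040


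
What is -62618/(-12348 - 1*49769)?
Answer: 62618/62117 ≈ 1.0081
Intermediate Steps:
-62618/(-12348 - 1*49769) = -62618/(-12348 - 49769) = -62618/(-62117) = -62618*(-1/62117) = 62618/62117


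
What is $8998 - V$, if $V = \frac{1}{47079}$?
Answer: $\frac{423616841}{47079} \approx 8998.0$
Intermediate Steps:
$V = \frac{1}{47079} \approx 2.1241 \cdot 10^{-5}$
$8998 - V = 8998 - \frac{1}{47079} = \frac{423616841}{47079}$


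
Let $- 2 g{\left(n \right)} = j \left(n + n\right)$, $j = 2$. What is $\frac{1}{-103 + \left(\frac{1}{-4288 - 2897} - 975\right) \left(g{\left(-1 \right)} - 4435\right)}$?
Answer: $\frac{7185}{31054091753} \approx 2.3137 \cdot 10^{-7}$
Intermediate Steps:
$g{\left(n \right)} = - 2 n$ ($g{\left(n \right)} = - \frac{2 \left(n + n\right)}{2} = - \frac{2 \cdot 2 n}{2} = - \frac{4 n}{2} = - 2 n$)
$\frac{1}{-103 + \left(\frac{1}{-4288 - 2897} - 975\right) \left(g{\left(-1 \right)} - 4435\right)} = \frac{1}{-103 + \left(\frac{1}{-4288 - 2897} - 975\right) \left(\left(-2\right) \left(-1\right) - 4435\right)} = \frac{1}{-103 + \left(\frac{1}{-7185} - 975\right) \left(2 - 4435\right)} = \frac{1}{-103 + \left(- \frac{1}{7185} - 975\right) \left(-4433\right)} = \frac{1}{-103 - - \frac{31054831808}{7185}} = \frac{1}{-103 + \frac{31054831808}{7185}} = \frac{1}{\frac{31054091753}{7185}} = \frac{7185}{31054091753}$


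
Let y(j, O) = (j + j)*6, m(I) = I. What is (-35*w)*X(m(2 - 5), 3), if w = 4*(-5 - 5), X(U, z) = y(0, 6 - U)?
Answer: 0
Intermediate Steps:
y(j, O) = 12*j (y(j, O) = (2*j)*6 = 12*j)
X(U, z) = 0 (X(U, z) = 12*0 = 0)
w = -40 (w = 4*(-10) = -40)
(-35*w)*X(m(2 - 5), 3) = -35*(-40)*0 = 1400*0 = 0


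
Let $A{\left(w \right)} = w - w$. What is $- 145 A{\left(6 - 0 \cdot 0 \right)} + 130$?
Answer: $130$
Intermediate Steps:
$A{\left(w \right)} = 0$
$- 145 A{\left(6 - 0 \cdot 0 \right)} + 130 = \left(-145\right) 0 + 130 = 0 + 130 = 130$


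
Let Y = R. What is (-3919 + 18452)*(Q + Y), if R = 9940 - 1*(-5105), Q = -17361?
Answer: -33658428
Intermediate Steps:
R = 15045 (R = 9940 + 5105 = 15045)
Y = 15045
(-3919 + 18452)*(Q + Y) = (-3919 + 18452)*(-17361 + 15045) = 14533*(-2316) = -33658428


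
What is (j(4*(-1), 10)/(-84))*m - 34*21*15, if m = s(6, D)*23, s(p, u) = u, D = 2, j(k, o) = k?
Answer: -224864/21 ≈ -10708.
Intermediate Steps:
m = 46 (m = 2*23 = 46)
(j(4*(-1), 10)/(-84))*m - 34*21*15 = ((4*(-1))/(-84))*46 - 34*21*15 = -4*(-1/84)*46 - 714*15 = (1/21)*46 - 10710 = 46/21 - 10710 = -224864/21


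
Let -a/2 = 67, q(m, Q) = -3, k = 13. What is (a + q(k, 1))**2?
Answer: 18769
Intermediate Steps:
a = -134 (a = -2*67 = -134)
(a + q(k, 1))**2 = (-134 - 3)**2 = (-137)**2 = 18769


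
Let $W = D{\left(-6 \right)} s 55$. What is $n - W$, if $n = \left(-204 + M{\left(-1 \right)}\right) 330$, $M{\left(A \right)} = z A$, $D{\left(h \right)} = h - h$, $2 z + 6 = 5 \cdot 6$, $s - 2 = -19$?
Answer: $-71280$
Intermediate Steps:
$s = -17$ ($s = 2 - 19 = -17$)
$z = 12$ ($z = -3 + \frac{5 \cdot 6}{2} = -3 + \frac{1}{2} \cdot 30 = -3 + 15 = 12$)
$D{\left(h \right)} = 0$
$M{\left(A \right)} = 12 A$
$W = 0$ ($W = 0 \left(-17\right) 55 = 0 \cdot 55 = 0$)
$n = -71280$ ($n = \left(-204 + 12 \left(-1\right)\right) 330 = \left(-204 - 12\right) 330 = \left(-216\right) 330 = -71280$)
$n - W = -71280 - 0 = -71280 + 0 = -71280$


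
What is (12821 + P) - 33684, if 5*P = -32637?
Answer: -136952/5 ≈ -27390.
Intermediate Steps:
P = -32637/5 (P = (⅕)*(-32637) = -32637/5 ≈ -6527.4)
(12821 + P) - 33684 = (12821 - 32637/5) - 33684 = 31468/5 - 33684 = -136952/5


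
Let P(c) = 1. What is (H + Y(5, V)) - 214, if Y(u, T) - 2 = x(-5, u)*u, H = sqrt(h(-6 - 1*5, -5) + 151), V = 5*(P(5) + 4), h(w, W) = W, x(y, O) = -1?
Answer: -217 + sqrt(146) ≈ -204.92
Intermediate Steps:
V = 25 (V = 5*(1 + 4) = 5*5 = 25)
H = sqrt(146) (H = sqrt(-5 + 151) = sqrt(146) ≈ 12.083)
Y(u, T) = 2 - u
(H + Y(5, V)) - 214 = (sqrt(146) + (2 - 1*5)) - 214 = (sqrt(146) + (2 - 5)) - 214 = (sqrt(146) - 3) - 214 = (-3 + sqrt(146)) - 214 = -217 + sqrt(146)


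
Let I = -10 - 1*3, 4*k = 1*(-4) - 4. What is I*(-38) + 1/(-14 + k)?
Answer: 7903/16 ≈ 493.94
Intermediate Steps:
k = -2 (k = (1*(-4) - 4)/4 = (-4 - 4)/4 = (1/4)*(-8) = -2)
I = -13 (I = -10 - 3 = -13)
I*(-38) + 1/(-14 + k) = -13*(-38) + 1/(-14 - 2) = 494 + 1/(-16) = 494 - 1/16 = 7903/16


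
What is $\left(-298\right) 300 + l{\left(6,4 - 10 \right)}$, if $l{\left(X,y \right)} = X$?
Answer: $-89394$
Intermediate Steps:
$\left(-298\right) 300 + l{\left(6,4 - 10 \right)} = \left(-298\right) 300 + 6 = -89400 + 6 = -89394$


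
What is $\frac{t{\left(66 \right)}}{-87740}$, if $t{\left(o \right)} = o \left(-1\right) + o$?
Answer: $0$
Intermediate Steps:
$t{\left(o \right)} = 0$ ($t{\left(o \right)} = - o + o = 0$)
$\frac{t{\left(66 \right)}}{-87740} = \frac{0}{-87740} = 0 \left(- \frac{1}{87740}\right) = 0$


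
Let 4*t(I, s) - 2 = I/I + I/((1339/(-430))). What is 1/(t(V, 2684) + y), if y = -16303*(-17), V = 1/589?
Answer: 3154684/874326190867 ≈ 3.6081e-6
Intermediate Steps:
V = 1/589 ≈ 0.0016978
y = 277151
t(I, s) = 3/4 - 215*I/2678 (t(I, s) = 1/2 + (I/I + I/((1339/(-430))))/4 = 1/2 + (1 + I/((1339*(-1/430))))/4 = 1/2 + (1 + I/(-1339/430))/4 = 1/2 + (1 + I*(-430/1339))/4 = 1/2 + (1 - 430*I/1339)/4 = 1/2 + (1/4 - 215*I/2678) = 3/4 - 215*I/2678)
1/(t(V, 2684) + y) = 1/((3/4 - 215/2678*1/589) + 277151) = 1/((3/4 - 215/1577342) + 277151) = 1/(2365583/3154684 + 277151) = 1/(874326190867/3154684) = 3154684/874326190867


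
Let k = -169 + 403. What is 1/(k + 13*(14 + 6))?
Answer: 1/494 ≈ 0.0020243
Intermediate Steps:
k = 234
1/(k + 13*(14 + 6)) = 1/(234 + 13*(14 + 6)) = 1/(234 + 13*20) = 1/(234 + 260) = 1/494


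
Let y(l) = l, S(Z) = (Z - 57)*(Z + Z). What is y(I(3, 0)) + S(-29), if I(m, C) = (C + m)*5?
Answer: 5003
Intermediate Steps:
S(Z) = 2*Z*(-57 + Z) (S(Z) = (-57 + Z)*(2*Z) = 2*Z*(-57 + Z))
I(m, C) = 5*C + 5*m
y(I(3, 0)) + S(-29) = (5*0 + 5*3) + 2*(-29)*(-57 - 29) = (0 + 15) + 2*(-29)*(-86) = 15 + 4988 = 5003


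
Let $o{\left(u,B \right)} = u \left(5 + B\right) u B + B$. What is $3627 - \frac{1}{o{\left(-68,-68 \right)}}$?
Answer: $\frac{71847779795}{19809148} \approx 3627.0$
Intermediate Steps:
$o{\left(u,B \right)} = B + B u^{2} \left(5 + B\right)$ ($o{\left(u,B \right)} = u^{2} \left(5 + B\right) B + B = B u^{2} \left(5 + B\right) + B = B + B u^{2} \left(5 + B\right)$)
$3627 - \frac{1}{o{\left(-68,-68 \right)}} = 3627 - \frac{1}{\left(-68\right) \left(1 + 5 \left(-68\right)^{2} - 68 \left(-68\right)^{2}\right)} = 3627 - \frac{1}{\left(-68\right) \left(1 + 5 \cdot 4624 - 314432\right)} = 3627 - \frac{1}{\left(-68\right) \left(1 + 23120 - 314432\right)} = 3627 - \frac{1}{\left(-68\right) \left(-291311\right)} = 3627 - \frac{1}{19809148} = \frac{71847779795}{19809148}$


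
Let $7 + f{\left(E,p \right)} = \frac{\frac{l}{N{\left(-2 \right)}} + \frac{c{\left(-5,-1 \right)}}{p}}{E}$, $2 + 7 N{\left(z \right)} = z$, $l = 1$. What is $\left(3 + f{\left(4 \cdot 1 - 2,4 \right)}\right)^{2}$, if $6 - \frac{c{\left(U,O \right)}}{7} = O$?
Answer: $\frac{25}{16} \approx 1.5625$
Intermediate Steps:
$N{\left(z \right)} = - \frac{2}{7} + \frac{z}{7}$
$c{\left(U,O \right)} = 42 - 7 O$
$f{\left(E,p \right)} = -7 + \frac{- \frac{7}{4} + \frac{49}{p}}{E}$ ($f{\left(E,p \right)} = -7 + \frac{1 \frac{1}{- \frac{2}{7} + \frac{1}{7} \left(-2\right)} + \frac{42 - -7}{p}}{E} = -7 + \frac{1 \frac{1}{- \frac{2}{7} - \frac{2}{7}} + \frac{42 + 7}{p}}{E} = -7 + \frac{1 \frac{1}{- \frac{4}{7}} + \frac{49}{p}}{E} = -7 + \frac{1 \left(- \frac{7}{4}\right) + \frac{49}{p}}{E} = -7 + \frac{- \frac{7}{4} + \frac{49}{p}}{E}$)
$\left(3 + f{\left(4 \cdot 1 - 2,4 \right)}\right)^{2} = \left(3 - \left(7 + \frac{7}{4 \left(4 \cdot 1 - 2\right)} - \frac{49}{\left(4 \cdot 1 - 2\right) 4}\right)\right)^{2} = \left(3 - \left(7 + \frac{7}{4 \left(4 - 2\right)} - 49 \frac{1}{4 - 2} \cdot \frac{1}{4}\right)\right)^{2} = \left(3 - \left(7 + \frac{7}{8} - 49 \cdot \frac{1}{2} \cdot \frac{1}{4}\right)\right)^{2} = \left(3 - \left(\frac{63}{8} - \frac{49}{8}\right)\right)^{2} = \left(3 - \frac{7}{4}\right)^{2} = \left(\frac{5}{4}\right)^{2} = \frac{25}{16}$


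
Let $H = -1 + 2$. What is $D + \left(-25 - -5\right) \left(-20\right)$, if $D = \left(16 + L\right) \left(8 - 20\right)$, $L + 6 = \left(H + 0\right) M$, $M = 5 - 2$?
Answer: $244$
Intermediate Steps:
$H = 1$
$M = 3$ ($M = 5 - 2 = 3$)
$L = -3$ ($L = -6 + \left(1 + 0\right) 3 = -6 + 1 \cdot 3 = -6 + 3 = -3$)
$D = -156$ ($D = \left(16 - 3\right) \left(8 - 20\right) = 13 \left(-12\right) = -156$)
$D + \left(-25 - -5\right) \left(-20\right) = -156 + \left(-25 - -5\right) \left(-20\right) = -156 + \left(-25 + 5\right) \left(-20\right) = -156 - -400 = -156 + 400 = 244$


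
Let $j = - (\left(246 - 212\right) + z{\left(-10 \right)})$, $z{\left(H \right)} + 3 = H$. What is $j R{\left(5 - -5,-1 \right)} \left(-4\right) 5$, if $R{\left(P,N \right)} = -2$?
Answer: $-840$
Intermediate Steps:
$z{\left(H \right)} = -3 + H$
$j = -21$ ($j = - (\left(246 - 212\right) - 13) = - (34 - 13) = \left(-1\right) 21 = -21$)
$j R{\left(5 - -5,-1 \right)} \left(-4\right) 5 = - 21 \left(-2\right) \left(-4\right) 5 = - 21 \cdot 8 \cdot 5 = \left(-21\right) 40 = -840$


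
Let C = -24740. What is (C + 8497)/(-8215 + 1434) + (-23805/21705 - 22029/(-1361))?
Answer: 233493003917/13354277627 ≈ 17.484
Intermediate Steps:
(C + 8497)/(-8215 + 1434) + (-23805/21705 - 22029/(-1361)) = (-24740 + 8497)/(-8215 + 1434) + (-23805/21705 - 22029/(-1361)) = -16243/(-6781) + (-23805*1/21705 - 22029*(-1/1361)) = -16243*(-1/6781) + (-1587/1447 + 22029/1361) = 16243/6781 + 29716056/1969367 = 233493003917/13354277627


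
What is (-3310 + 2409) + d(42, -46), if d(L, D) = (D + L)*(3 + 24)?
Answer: -1009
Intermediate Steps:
d(L, D) = 27*D + 27*L (d(L, D) = (D + L)*27 = 27*D + 27*L)
(-3310 + 2409) + d(42, -46) = (-3310 + 2409) + (27*(-46) + 27*42) = -901 + (-1242 + 1134) = -901 - 108 = -1009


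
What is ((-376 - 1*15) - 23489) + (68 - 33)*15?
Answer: -23355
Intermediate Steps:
((-376 - 1*15) - 23489) + (68 - 33)*15 = ((-376 - 15) - 23489) + 35*15 = (-391 - 23489) + 525 = -23880 + 525 = -23355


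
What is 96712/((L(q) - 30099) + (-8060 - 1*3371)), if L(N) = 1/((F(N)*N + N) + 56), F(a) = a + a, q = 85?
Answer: -1411124792/605964229 ≈ -2.3287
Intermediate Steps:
F(a) = 2*a
L(N) = 1/(56 + N + 2*N²) (L(N) = 1/(((2*N)*N + N) + 56) = 1/((2*N² + N) + 56) = 1/((N + 2*N²) + 56) = 1/(56 + N + 2*N²))
96712/((L(q) - 30099) + (-8060 - 1*3371)) = 96712/((1/(56 + 85 + 2*85²) - 30099) + (-8060 - 1*3371)) = 96712/((1/(56 + 85 + 2*7225) - 30099) + (-8060 - 3371)) = 96712/((1/(56 + 85 + 14450) - 30099) - 11431) = 96712/((1/14591 - 30099) - 11431) = 96712/(-439174508/14591 - 11431) = 96712/(-605964229/14591) = 96712*(-14591/605964229) = -1411124792/605964229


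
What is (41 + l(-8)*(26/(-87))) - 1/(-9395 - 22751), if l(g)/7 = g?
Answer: 161469445/2796702 ≈ 57.736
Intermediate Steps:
l(g) = 7*g
(41 + l(-8)*(26/(-87))) - 1/(-9395 - 22751) = (41 + (7*(-8))*(26/(-87))) - 1/(-9395 - 22751) = (41 - 1456*(-1)/87) - 1/(-32146) = (41 - 56*(-26/87)) - 1*(-1/32146) = (41 + 1456/87) + 1/32146 = 5023/87 + 1/32146 = 161469445/2796702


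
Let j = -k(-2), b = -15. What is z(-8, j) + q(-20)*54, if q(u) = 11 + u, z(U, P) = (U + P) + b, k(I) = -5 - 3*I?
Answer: -510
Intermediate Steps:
j = -1 (j = -(-5 - 3*(-2)) = -(-5 + 6) = -1*1 = -1)
z(U, P) = -15 + P + U (z(U, P) = (U + P) - 15 = (P + U) - 15 = -15 + P + U)
z(-8, j) + q(-20)*54 = (-15 - 1 - 8) + (11 - 20)*54 = -24 - 9*54 = -24 - 486 = -510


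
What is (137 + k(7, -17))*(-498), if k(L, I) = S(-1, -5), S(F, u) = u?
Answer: -65736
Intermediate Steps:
k(L, I) = -5
(137 + k(7, -17))*(-498) = (137 - 5)*(-498) = 132*(-498) = -65736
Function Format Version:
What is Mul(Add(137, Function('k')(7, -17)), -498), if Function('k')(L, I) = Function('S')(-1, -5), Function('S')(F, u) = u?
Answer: -65736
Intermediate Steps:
Function('k')(L, I) = -5
Mul(Add(137, Function('k')(7, -17)), -498) = Mul(Add(137, -5), -498) = Mul(132, -498) = -65736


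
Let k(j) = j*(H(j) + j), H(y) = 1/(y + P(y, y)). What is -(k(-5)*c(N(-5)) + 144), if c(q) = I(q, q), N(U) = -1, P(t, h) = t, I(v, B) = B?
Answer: -237/2 ≈ -118.50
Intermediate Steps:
H(y) = 1/(2*y) (H(y) = 1/(y + y) = 1/(2*y))
c(q) = q
k(j) = j*(j + 1/(2*j)) (k(j) = j*(1/(2*j) + j) = j*(j + 1/(2*j)))
-(k(-5)*c(N(-5)) + 144) = -((1/2 + (-5)**2)*(-1) + 144) = -((1/2 + 25)*(-1) + 144) = -((51/2)*(-1) + 144) = -(-51/2 + 144) = -1*237/2 = -237/2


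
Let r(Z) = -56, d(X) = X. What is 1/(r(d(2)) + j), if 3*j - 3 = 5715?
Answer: 1/1850 ≈ 0.00054054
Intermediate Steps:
j = 1906 (j = 1 + (⅓)*5715 = 1 + 1905 = 1906)
1/(r(d(2)) + j) = 1/(-56 + 1906) = 1/1850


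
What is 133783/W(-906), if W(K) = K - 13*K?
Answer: 133783/10872 ≈ 12.305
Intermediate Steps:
W(K) = -12*K
133783/W(-906) = 133783/((-12*(-906))) = 133783/10872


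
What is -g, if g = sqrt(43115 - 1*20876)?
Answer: -3*sqrt(2471) ≈ -149.13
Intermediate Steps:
g = 3*sqrt(2471) (g = sqrt(43115 - 20876) = sqrt(22239) = 3*sqrt(2471) ≈ 149.13)
-g = -3*sqrt(2471)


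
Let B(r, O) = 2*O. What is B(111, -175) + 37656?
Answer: 37306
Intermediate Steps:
B(111, -175) + 37656 = 2*(-175) + 37656 = -350 + 37656 = 37306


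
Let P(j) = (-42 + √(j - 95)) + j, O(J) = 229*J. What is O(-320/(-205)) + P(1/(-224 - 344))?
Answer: 7346471/23288 + I*√7662462/284 ≈ 315.46 + 9.7469*I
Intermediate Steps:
P(j) = -42 + j + √(-95 + j) (P(j) = (-42 + √(-95 + j)) + j = -42 + j + √(-95 + j))
O(-320/(-205)) + P(1/(-224 - 344)) = 229*(-320/(-205)) + (-42 + 1/(-224 - 344) + √(-95 + 1/(-224 - 344))) = 229*(-320*(-1/205)) + (-42 + 1/(-568) + √(-95 + 1/(-568))) = 229*(64/41) + (-42 - 1/568 + √(-95 - 1/568)) = 14656/41 + (-42 - 1/568 + √(-53961/568)) = 14656/41 + (-42 - 1/568 + I*√7662462/284) = 14656/41 + (-23857/568 + I*√7662462/284) = 7346471/23288 + I*√7662462/284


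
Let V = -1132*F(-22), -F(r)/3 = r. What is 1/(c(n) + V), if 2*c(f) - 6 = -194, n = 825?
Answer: -1/74806 ≈ -1.3368e-5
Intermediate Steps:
F(r) = -3*r
c(f) = -94 (c(f) = 3 + (1/2)*(-194) = 3 - 97 = -94)
V = -74712 (V = -(-3396)*(-22) = -1132*66 = -74712)
1/(c(n) + V) = 1/(-94 - 74712) = 1/(-74806) = -1/74806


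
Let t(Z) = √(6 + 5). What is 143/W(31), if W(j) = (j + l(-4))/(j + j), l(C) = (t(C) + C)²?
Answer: 128557/665 + 17732*√11/665 ≈ 281.76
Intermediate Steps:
t(Z) = √11
l(C) = (C + √11)² (l(C) = (√11 + C)² = (C + √11)²)
W(j) = (j + (-4 + √11)²)/(2*j) (W(j) = (j + (-4 + √11)²)/(j + j) = (j + (-4 + √11)²)/((2*j)) = (j + (-4 + √11)²)*(1/(2*j)) = (j + (-4 + √11)²)/(2*j))
143/W(31) = 143/(((½)*(31 + (4 - √11)²)/31)) = 143/(((½)*(1/31)*(31 + (4 - √11)²))) = 143/(½ + (4 - √11)²/62)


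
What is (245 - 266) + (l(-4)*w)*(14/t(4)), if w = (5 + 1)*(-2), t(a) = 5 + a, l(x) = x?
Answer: 161/3 ≈ 53.667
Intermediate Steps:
w = -12 (w = 6*(-2) = -12)
(245 - 266) + (l(-4)*w)*(14/t(4)) = (245 - 266) + (-4*(-12))*(14/(5 + 4)) = -21 + 48*(14/9) = -21 + 224/3 = 161/3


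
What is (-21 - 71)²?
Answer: 8464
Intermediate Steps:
(-21 - 71)² = (-92)² = 8464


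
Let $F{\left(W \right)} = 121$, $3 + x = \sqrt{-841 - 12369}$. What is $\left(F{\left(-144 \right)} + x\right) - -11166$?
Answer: $11284 + i \sqrt{13210} \approx 11284.0 + 114.93 i$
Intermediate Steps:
$x = -3 + i \sqrt{13210}$ ($x = -3 + \sqrt{-841 - 12369} = -3 + \sqrt{-13210} = -3 + i \sqrt{13210} \approx -3.0 + 114.93 i$)
$\left(F{\left(-144 \right)} + x\right) - -11166 = \left(121 - \left(3 - i \sqrt{13210}\right)\right) - -11166 = \left(118 + i \sqrt{13210}\right) + 11166 = 11284 + i \sqrt{13210}$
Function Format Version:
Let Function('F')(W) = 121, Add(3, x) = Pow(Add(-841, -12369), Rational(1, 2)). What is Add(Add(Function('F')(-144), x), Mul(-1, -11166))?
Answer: Add(11284, Mul(I, Pow(13210, Rational(1, 2)))) ≈ Add(11284., Mul(114.93, I))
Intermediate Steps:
x = Add(-3, Mul(I, Pow(13210, Rational(1, 2)))) (x = Add(-3, Pow(Add(-841, -12369), Rational(1, 2))) = Add(-3, Pow(-13210, Rational(1, 2))) = Add(-3, Mul(I, Pow(13210, Rational(1, 2)))) ≈ Add(-3.0000, Mul(114.93, I)))
Add(Add(Function('F')(-144), x), Mul(-1, -11166)) = Add(Add(121, Add(-3, Mul(I, Pow(13210, Rational(1, 2))))), Mul(-1, -11166)) = Add(Add(118, Mul(I, Pow(13210, Rational(1, 2)))), 11166) = Add(11284, Mul(I, Pow(13210, Rational(1, 2))))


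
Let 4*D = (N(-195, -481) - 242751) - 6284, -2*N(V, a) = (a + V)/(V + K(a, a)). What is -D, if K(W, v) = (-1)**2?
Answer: 6039141/97 ≈ 62259.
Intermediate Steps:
K(W, v) = 1
N(V, a) = -(V + a)/(2*(1 + V)) (N(V, a) = -(a + V)/(2*(V + 1)) = -(V + a)/(2*(1 + V)))
D = -6039141/97 (D = (((-1*(-195) - 1*(-481))/(2*(1 - 195)) - 242751) - 6284)/4 = (((1/2)*(195 + 481)/(-194) - 242751) - 6284)/4 = (((1/2)*(-1/194)*676 - 242751) - 6284)/4 = ((-169/97 - 242751) - 6284)/4 = (-23547016/97 - 6284)/4 = (1/4)*(-24156564/97) = -6039141/97 ≈ -62259.)
-D = -1*(-6039141/97) = 6039141/97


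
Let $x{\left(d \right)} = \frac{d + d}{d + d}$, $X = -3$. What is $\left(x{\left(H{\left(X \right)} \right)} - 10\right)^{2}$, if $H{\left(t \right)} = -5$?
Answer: $81$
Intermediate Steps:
$x{\left(d \right)} = 1$ ($x{\left(d \right)} = \frac{2 d}{2 d} = 2 d \frac{1}{2 d} = 1$)
$\left(x{\left(H{\left(X \right)} \right)} - 10\right)^{2} = \left(1 - 10\right)^{2} = \left(-9\right)^{2} = 81$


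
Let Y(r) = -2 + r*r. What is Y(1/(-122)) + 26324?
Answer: 391776649/14884 ≈ 26322.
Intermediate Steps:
Y(r) = -2 + r²
Y(1/(-122)) + 26324 = (-2 + (1/(-122))²) + 26324 = (-2 + (-1/122)²) + 26324 = (-2 + 1/14884) + 26324 = -29767/14884 + 26324 = 391776649/14884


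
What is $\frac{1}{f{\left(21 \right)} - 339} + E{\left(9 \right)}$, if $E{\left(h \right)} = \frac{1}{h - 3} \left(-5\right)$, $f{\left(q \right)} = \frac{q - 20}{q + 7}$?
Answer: $- \frac{47623}{56946} \approx -0.83628$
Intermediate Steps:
$f{\left(q \right)} = \frac{-20 + q}{7 + q}$
$E{\left(h \right)} = - \frac{5}{-3 + h}$ ($E{\left(h \right)} = \frac{1}{-3 + h} \left(-5\right) = - \frac{5}{-3 + h}$)
$\frac{1}{f{\left(21 \right)} - 339} + E{\left(9 \right)} = \frac{1}{\frac{-20 + 21}{7 + 21} - 339} - \frac{5}{-3 + 9} = \frac{1}{\frac{1}{28} \cdot 1 - 339} - \frac{5}{6} = \frac{1}{\frac{1}{28} - 339} - \frac{5}{6} = \frac{1}{- \frac{9491}{28}} - \frac{5}{6} = - \frac{28}{9491} - \frac{5}{6} = - \frac{47623}{56946}$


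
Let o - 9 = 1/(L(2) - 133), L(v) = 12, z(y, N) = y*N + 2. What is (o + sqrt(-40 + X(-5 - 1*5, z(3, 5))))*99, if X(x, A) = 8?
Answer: 9792/11 + 396*I*sqrt(2) ≈ 890.18 + 560.03*I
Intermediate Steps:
z(y, N) = 2 + N*y (z(y, N) = N*y + 2 = 2 + N*y)
o = 1088/121 (o = 9 + 1/(12 - 133) = 9 + 1/(-121) = 9 - 1/121 = 1088/121 ≈ 8.9917)
(o + sqrt(-40 + X(-5 - 1*5, z(3, 5))))*99 = (1088/121 + sqrt(-40 + 8))*99 = (1088/121 + sqrt(-32))*99 = (1088/121 + 4*I*sqrt(2))*99 = 9792/11 + 396*I*sqrt(2)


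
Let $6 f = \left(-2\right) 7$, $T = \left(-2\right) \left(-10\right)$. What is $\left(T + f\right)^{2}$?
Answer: $\frac{2809}{9} \approx 312.11$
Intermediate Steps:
$T = 20$
$f = - \frac{7}{3}$ ($f = \frac{\left(-2\right) 7}{6} = \frac{1}{6} \left(-14\right) = - \frac{7}{3} \approx -2.3333$)
$\left(T + f\right)^{2} = \left(20 - \frac{7}{3}\right)^{2} = \left(\frac{53}{3}\right)^{2} = \frac{2809}{9}$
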